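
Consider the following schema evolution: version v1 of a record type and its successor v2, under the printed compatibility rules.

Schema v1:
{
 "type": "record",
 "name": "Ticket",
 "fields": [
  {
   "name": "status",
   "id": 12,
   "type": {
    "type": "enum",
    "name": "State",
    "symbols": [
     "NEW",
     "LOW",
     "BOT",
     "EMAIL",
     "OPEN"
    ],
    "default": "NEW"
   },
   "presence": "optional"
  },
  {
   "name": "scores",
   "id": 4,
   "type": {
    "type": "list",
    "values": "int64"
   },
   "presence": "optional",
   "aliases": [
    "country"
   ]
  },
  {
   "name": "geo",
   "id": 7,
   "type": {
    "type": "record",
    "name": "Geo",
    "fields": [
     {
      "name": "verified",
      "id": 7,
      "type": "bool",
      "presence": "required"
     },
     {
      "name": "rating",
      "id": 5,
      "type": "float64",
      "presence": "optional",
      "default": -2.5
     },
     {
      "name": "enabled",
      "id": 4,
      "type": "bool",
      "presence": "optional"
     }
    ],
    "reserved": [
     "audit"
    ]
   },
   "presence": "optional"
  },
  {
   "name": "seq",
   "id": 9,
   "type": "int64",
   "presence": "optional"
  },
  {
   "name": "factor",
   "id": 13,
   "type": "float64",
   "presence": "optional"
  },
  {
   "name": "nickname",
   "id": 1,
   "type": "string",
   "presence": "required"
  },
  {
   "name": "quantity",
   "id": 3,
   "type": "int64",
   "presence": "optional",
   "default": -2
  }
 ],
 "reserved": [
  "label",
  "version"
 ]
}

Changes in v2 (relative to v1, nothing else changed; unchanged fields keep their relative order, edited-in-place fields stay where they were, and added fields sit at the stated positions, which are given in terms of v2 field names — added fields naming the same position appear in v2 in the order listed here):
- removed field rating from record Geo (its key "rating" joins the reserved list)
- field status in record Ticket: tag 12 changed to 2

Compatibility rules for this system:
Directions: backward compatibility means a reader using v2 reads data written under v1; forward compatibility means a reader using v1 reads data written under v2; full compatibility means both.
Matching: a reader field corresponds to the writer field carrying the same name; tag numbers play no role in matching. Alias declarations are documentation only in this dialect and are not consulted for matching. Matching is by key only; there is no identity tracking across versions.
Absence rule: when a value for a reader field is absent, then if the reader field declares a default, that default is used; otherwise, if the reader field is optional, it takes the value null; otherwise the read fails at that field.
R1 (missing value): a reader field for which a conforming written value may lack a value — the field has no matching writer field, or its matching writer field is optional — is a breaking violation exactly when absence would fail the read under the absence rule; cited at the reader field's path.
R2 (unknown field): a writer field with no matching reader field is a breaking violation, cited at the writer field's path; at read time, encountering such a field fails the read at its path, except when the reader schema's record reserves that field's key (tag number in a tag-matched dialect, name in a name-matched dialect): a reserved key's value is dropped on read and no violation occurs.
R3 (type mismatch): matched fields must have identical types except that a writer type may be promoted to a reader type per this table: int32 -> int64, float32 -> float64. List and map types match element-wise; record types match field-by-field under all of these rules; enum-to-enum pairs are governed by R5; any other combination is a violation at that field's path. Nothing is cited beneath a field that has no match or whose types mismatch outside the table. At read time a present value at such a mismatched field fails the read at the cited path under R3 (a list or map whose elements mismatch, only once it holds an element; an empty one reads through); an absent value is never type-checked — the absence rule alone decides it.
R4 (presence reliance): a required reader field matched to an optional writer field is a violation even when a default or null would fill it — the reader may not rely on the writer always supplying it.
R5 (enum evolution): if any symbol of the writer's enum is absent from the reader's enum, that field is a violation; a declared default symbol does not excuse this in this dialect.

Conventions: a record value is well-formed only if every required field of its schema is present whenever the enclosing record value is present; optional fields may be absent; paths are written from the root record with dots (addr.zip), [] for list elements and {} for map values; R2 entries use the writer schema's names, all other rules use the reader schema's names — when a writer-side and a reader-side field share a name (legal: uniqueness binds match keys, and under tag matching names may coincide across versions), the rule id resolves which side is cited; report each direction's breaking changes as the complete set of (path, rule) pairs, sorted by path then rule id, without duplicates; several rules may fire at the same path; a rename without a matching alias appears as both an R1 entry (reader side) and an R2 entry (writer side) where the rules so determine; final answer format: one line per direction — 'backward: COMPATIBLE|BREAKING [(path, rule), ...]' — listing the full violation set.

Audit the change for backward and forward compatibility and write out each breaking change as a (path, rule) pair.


backward: COMPATIBLE []; forward: COMPATIBLE []

in Ticket below, arrows point writer -> reader
backward for Ticket (reader v2, writer v1):
  writer optional, State -> State: reader status maps from writer status
  writer optional, list<int64> -> list<int64>: reader scores maps from writer scores
  writer optional, Geo -> Geo: reader geo maps from writer geo
  writer optional, int64 -> int64: reader seq maps from writer seq
  writer optional, float64 -> float64: reader factor maps from writer factor
  writer required, string -> string: reader nickname maps from writer nickname
  writer optional, int64 -> int64: reader quantity maps from writer quantity
  writer required, bool -> bool: reader geo.verified maps from writer geo.verified
  writer optional, bool -> bool: reader geo.enabled maps from writer geo.enabled
  writer geo.rating: unknown to reader
  => backward: COMPATIBLE
forward for Ticket (reader v1, writer v2):
  writer optional, State -> State: reader status maps from writer status
  writer optional, list<int64> -> list<int64>: reader scores maps from writer scores
  writer optional, Geo -> Geo: reader geo maps from writer geo
  writer optional, int64 -> int64: reader seq maps from writer seq
  writer optional, float64 -> float64: reader factor maps from writer factor
  writer required, string -> string: reader nickname maps from writer nickname
  writer optional, int64 -> int64: reader quantity maps from writer quantity
  writer required, bool -> bool: reader geo.verified maps from writer geo.verified
  no writer field matches reader geo.rating
  writer optional, bool -> bool: reader geo.enabled maps from writer geo.enabled
  => forward: COMPATIBLE


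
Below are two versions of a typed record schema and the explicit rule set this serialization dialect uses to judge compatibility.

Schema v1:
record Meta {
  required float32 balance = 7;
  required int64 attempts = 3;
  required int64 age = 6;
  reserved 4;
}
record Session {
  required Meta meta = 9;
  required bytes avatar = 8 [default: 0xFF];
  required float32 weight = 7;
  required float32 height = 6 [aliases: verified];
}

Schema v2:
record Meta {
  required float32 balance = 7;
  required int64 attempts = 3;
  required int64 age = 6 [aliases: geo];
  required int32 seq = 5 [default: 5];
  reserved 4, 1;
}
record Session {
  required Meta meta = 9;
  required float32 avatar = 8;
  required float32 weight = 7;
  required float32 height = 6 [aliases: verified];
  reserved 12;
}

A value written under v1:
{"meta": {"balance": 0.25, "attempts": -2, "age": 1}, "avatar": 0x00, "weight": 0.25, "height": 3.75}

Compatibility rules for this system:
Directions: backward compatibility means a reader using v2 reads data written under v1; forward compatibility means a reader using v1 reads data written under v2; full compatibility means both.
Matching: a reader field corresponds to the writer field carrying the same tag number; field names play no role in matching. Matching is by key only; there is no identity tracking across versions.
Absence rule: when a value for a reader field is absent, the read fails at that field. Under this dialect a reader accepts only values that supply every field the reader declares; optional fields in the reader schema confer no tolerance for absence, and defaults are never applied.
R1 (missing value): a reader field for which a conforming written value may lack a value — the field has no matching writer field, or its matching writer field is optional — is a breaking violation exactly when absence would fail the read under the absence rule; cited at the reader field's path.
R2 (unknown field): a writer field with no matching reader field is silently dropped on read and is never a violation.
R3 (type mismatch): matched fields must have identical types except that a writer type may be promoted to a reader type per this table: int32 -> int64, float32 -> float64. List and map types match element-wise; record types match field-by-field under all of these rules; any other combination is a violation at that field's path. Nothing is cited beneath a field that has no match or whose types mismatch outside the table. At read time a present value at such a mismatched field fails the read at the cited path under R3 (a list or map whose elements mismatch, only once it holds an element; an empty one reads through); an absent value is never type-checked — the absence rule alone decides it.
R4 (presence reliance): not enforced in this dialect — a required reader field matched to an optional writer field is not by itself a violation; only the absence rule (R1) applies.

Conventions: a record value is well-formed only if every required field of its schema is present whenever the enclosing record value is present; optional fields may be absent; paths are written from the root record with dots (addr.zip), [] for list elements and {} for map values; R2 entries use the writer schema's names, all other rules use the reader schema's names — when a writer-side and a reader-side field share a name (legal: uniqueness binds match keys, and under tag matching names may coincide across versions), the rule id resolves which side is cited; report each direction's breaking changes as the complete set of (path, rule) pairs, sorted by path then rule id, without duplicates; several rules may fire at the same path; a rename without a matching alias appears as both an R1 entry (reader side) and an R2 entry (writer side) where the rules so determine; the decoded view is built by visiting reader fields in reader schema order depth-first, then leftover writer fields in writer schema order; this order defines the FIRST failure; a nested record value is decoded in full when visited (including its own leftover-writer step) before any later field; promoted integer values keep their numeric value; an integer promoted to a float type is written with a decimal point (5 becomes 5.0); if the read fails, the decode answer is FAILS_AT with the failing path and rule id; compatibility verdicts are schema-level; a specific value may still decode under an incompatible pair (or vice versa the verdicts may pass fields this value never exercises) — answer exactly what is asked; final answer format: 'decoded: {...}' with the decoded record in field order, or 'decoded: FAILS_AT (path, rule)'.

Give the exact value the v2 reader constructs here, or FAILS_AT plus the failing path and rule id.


each type pair in Session: writer, then reader
migrating the Session value to v2:
  meta.balance := 0.25
  meta.attempts := -2
  meta.age := 1
  read fails at meta.seq under R1 (no fill)
  => FAILS_AT (meta.seq, R1)
diffs on Session not affecting the asked answer:
  field avatar in record Session: type bytes changed to float32 (its default is dropped) -> a verdict-level change on Session — the shown value reads the same

decoded: FAILS_AT (meta.seq, R1)


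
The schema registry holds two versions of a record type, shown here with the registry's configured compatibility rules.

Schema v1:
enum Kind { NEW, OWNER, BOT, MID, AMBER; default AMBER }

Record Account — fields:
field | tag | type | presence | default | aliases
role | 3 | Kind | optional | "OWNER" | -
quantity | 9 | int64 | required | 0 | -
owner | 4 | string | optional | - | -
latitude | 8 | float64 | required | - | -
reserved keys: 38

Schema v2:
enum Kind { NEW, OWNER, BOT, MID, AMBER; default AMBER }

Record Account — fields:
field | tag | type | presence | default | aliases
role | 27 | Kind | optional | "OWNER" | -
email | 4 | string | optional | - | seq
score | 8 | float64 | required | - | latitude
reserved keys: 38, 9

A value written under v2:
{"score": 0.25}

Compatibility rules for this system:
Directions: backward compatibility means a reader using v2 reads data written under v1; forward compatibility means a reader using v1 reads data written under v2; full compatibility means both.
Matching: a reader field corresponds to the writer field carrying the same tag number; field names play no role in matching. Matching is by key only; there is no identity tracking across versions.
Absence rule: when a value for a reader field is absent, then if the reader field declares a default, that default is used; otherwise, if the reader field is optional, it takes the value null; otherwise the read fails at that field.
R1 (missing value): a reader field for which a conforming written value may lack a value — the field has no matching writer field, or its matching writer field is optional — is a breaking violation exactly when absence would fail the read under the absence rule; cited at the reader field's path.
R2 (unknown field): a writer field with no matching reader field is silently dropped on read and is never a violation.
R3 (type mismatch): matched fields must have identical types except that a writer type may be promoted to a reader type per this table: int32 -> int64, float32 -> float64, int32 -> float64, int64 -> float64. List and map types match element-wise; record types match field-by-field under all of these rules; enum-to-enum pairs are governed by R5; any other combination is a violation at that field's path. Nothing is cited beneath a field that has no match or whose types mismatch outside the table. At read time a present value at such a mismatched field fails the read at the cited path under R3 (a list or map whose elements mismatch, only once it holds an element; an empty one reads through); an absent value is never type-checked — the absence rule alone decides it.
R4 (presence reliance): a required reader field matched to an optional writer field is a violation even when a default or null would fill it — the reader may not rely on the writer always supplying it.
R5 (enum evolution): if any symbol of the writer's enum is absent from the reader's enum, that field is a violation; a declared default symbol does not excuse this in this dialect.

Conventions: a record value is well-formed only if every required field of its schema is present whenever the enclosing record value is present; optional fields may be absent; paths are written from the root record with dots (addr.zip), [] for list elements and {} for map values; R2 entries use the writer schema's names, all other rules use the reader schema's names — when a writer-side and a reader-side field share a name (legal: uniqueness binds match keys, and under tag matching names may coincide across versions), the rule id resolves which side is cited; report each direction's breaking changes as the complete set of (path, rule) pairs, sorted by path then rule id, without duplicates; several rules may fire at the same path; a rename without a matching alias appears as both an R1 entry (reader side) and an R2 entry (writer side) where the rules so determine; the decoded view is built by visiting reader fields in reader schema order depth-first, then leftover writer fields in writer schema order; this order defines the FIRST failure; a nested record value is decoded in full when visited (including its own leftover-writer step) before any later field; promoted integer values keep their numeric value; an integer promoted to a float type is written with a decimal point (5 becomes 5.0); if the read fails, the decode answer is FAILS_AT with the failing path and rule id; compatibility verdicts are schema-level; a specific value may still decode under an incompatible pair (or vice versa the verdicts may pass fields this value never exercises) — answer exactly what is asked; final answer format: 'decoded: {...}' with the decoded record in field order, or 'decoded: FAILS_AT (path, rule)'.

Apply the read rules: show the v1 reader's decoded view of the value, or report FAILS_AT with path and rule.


each type pair in Account: writer, then reader
decoding the Account value with the v1 reader:
  role := "OWNER" (absent -> default)
  quantity := 0 (absent -> default)
  owner := null (absent, optional -> null)
  latitude := 0.25 (from writer score)
  => decoded: {"role": "OWNER", "quantity": 0, "owner": null, "latitude": 0.25}
the rest of the Account diff is inert for this question:
  renamed field latitude to score in record Account (alias latitude declared on the renamed field) -> triggers nothing under the printed rules; the Account answer is the same either way
  field role in record Account: tag 3 changed to 27 -> triggers nothing under the printed rules; the Account answer is the same either way
  removed field quantity from record Account (its key 9 joins the reserved list) -> triggers nothing under the printed rules; the Account answer is the same either way
  renamed field owner to email in record Account -> triggers nothing under the printed rules; the Account answer is the same either way

decoded: {"role": "OWNER", "quantity": 0, "owner": null, "latitude": 0.25}


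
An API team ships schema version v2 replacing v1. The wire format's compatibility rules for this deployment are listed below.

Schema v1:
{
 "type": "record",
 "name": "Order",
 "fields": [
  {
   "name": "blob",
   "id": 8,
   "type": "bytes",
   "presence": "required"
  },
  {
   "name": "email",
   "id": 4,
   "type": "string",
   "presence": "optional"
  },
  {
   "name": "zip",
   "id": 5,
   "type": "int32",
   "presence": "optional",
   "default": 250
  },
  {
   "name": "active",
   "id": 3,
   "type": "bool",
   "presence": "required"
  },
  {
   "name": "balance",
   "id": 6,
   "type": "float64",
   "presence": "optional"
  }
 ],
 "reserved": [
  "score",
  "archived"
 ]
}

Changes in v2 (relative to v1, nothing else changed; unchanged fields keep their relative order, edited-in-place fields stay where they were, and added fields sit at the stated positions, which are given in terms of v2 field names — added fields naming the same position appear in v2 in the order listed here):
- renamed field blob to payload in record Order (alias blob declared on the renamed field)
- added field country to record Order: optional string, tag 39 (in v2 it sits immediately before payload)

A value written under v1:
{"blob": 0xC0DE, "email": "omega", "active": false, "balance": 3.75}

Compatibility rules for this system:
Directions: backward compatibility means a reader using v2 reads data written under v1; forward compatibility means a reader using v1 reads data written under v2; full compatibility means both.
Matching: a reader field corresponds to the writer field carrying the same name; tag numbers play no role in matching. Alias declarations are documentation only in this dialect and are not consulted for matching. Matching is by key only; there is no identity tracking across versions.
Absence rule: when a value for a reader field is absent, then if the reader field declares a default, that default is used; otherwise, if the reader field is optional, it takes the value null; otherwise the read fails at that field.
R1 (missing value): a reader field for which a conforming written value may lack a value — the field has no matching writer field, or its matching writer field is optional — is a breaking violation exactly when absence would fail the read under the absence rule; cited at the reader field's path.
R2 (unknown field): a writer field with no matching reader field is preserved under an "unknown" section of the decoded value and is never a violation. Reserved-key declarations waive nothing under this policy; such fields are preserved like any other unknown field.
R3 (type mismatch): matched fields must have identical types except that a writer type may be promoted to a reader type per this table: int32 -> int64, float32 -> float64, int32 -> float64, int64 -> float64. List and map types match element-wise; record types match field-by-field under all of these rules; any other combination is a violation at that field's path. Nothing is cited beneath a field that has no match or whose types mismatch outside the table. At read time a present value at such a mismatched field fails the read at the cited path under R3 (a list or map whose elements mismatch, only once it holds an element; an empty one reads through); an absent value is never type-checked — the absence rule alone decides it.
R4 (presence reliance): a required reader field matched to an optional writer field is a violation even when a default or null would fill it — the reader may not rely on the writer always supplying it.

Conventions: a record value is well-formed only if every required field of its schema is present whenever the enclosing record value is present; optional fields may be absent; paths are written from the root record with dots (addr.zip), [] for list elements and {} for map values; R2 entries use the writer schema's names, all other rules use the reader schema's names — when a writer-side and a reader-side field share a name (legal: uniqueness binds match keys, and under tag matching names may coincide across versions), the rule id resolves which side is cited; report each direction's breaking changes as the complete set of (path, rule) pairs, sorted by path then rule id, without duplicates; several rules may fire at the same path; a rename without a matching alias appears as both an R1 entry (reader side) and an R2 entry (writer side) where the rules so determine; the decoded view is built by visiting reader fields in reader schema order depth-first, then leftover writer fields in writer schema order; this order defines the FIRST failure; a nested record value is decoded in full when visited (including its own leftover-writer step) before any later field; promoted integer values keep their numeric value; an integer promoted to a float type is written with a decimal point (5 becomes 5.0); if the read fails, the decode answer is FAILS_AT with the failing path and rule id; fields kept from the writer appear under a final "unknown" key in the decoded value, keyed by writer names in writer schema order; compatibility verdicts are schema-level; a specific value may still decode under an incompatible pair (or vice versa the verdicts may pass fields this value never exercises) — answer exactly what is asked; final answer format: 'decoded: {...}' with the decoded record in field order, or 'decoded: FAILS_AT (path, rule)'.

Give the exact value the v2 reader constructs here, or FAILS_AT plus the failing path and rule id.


in Order below, arrows point writer -> reader
decode (reader v2):
  country := null (not supplied -> null)
  read fails at payload under R1 (no fill)
  => FAILS_AT (payload, R1)
remaining Order differences; none change what is asked:
  added field country to record Order: optional string, tag 39 (in v2 it sits immediately before payload) -> inert under this dialect — no rule fires on Order and the result does not move

decoded: FAILS_AT (payload, R1)


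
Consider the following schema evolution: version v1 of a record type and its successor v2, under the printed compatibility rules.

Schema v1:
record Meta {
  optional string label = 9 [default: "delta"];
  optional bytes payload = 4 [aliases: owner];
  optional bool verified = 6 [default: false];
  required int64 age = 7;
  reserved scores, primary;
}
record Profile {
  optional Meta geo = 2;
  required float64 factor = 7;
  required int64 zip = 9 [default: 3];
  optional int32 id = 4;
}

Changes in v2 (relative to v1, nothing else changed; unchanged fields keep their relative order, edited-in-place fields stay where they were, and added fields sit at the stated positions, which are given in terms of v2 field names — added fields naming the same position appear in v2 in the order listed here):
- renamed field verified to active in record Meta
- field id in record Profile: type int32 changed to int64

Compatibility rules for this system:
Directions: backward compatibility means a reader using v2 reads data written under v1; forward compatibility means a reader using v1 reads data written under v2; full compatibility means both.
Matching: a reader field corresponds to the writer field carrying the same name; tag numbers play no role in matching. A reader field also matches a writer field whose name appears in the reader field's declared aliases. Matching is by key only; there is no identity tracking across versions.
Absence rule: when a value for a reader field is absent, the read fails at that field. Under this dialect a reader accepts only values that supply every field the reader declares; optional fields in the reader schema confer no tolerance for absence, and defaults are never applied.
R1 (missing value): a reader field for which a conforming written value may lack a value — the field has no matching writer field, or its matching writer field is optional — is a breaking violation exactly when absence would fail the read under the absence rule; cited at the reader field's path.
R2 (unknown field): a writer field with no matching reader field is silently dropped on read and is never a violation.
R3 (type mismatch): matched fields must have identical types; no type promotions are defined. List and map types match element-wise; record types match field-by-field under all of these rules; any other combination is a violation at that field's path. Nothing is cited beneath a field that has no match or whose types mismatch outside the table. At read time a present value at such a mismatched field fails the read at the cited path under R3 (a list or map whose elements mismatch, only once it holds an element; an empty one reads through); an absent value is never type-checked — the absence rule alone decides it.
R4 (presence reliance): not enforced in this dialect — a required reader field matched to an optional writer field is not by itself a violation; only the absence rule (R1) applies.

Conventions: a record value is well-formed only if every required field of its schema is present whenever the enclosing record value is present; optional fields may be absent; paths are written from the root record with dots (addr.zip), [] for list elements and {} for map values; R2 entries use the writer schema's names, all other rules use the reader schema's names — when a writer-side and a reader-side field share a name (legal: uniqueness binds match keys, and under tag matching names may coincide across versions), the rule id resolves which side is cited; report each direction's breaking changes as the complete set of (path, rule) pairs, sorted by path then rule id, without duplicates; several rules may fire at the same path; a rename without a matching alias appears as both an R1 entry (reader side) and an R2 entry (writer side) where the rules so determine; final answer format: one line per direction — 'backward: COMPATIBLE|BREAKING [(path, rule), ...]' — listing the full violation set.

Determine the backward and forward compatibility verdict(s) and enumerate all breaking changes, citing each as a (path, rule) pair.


each type pair in Profile: writer, then reader
backward for Profile (reader v2, writer v1):
  geo <- geo (Meta -> Meta, writer optional)
  factor <- factor (float64 -> float64, writer required)
  zip <- zip (int64 -> int64, writer required)
  id <- id (int32 -> int64, writer optional)
  geo.label <- geo.label (string -> string, writer optional)
  geo.payload <- geo.payload (bytes -> bytes, writer optional)
  geo.active: no writer match
  geo.age <- geo.age (int64 -> int64, writer required)
  geo.verified (writer side), unknown to reader
  rule R1 violated at geo
  rule R1 violated at geo.active
  rule R1 violated at geo.label
  rule R1 violated at geo.payload
  rule R1 violated at id
  rule R3 violated at id
  => backward verdict for Profile: BREAKING, 6 violation(s)
forward for Profile (reader v1, writer v2):
  geo <- geo (Meta -> Meta, writer optional)
  factor <- factor (float64 -> float64, writer required)
  zip <- zip (int64 -> int64, writer required)
  id <- id (int64 -> int32, writer optional)
  geo.label <- geo.label (string -> string, writer optional)
  geo.payload <- geo.payload (bytes -> bytes, writer optional)
  geo.verified: no writer match
  geo.age <- geo.age (int64 -> int64, writer required)
  geo.active (writer side), unknown to reader
  rule R1 violated at geo
  rule R1 violated at geo.label
  rule R1 violated at geo.payload
  rule R1 violated at geo.verified
  rule R1 violated at id
  rule R3 violated at id
  => forward verdict for Profile: BREAKING, 6 violation(s)

backward: BREAKING [(geo, R1), (geo.active, R1), (geo.label, R1), (geo.payload, R1), (id, R1), (id, R3)]; forward: BREAKING [(geo, R1), (geo.label, R1), (geo.payload, R1), (geo.verified, R1), (id, R1), (id, R3)]


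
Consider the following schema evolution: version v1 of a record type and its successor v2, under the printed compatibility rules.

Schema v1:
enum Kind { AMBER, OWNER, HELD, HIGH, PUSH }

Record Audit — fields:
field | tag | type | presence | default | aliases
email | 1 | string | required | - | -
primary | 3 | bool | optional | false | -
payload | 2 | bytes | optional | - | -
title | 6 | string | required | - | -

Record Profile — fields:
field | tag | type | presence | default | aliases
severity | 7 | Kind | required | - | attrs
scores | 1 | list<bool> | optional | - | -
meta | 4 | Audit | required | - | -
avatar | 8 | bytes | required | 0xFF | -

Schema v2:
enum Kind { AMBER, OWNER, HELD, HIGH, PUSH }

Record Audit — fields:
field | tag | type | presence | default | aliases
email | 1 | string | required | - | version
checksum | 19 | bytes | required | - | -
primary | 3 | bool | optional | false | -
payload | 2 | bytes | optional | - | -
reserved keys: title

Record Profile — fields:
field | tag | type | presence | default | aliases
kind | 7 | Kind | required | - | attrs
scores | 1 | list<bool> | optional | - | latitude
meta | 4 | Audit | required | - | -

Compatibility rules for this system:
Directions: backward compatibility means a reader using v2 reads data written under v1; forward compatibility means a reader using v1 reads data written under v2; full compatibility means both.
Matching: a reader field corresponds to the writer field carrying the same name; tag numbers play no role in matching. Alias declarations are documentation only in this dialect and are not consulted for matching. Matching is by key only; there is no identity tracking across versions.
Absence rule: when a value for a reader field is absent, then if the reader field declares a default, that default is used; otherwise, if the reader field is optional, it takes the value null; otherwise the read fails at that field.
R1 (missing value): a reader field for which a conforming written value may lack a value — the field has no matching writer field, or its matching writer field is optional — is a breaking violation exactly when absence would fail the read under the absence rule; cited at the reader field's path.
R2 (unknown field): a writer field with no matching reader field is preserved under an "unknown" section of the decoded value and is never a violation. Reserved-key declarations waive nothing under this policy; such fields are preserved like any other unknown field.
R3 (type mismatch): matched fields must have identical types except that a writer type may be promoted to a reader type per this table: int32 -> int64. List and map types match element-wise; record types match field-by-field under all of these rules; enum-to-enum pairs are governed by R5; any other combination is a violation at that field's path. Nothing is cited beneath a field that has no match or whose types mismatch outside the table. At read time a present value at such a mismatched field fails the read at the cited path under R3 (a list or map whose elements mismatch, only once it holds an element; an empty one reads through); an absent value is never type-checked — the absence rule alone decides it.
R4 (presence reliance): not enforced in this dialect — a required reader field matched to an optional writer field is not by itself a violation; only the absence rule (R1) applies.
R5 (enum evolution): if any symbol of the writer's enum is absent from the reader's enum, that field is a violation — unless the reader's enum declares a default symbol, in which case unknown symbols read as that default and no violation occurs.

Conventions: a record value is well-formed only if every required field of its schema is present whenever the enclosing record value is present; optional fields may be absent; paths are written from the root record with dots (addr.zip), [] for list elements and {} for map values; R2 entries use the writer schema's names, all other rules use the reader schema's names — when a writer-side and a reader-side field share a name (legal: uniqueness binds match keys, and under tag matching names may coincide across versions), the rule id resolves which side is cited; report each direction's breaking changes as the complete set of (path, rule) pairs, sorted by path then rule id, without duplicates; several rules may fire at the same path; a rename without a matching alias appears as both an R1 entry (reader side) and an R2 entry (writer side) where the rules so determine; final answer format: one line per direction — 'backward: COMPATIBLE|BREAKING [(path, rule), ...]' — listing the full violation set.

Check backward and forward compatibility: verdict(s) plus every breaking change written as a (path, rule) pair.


backward: BREAKING [(kind, R1), (meta.checksum, R1)]; forward: BREAKING [(meta.title, R1), (severity, R1)]

the writer's type comes first in each Profile pair
checking backward for Profile: reader v2 against writer v1:
  no writer field matches reader kind
  scores: paired with writer scores (list<bool> -> list<bool>; writer optional)
  meta: paired with writer meta (Audit -> Audit; writer required)
  writer field severity has no reader counterpart
  writer field avatar has no reader counterpart
  meta.email: paired with writer meta.email (string -> string; writer required)
  no writer field matches reader meta.checksum
  meta.primary: paired with writer meta.primary (bool -> bool; writer optional)
  meta.payload: paired with writer meta.payload (bytes -> bytes; writer optional)
  writer field meta.title has no reader counterpart
  breaking: (kind, R1)
  breaking: (meta.checksum, R1)
  => backward verdict for Profile: BREAKING, 2 violation(s)
checking forward for Profile: reader v1 against writer v2:
  no writer field matches reader severity
  scores: paired with writer scores (list<bool> -> list<bool>; writer optional)
  meta: paired with writer meta (Audit -> Audit; writer required)
  no writer field matches reader avatar
  writer field kind has no reader counterpart
  meta.email: paired with writer meta.email (string -> string; writer required)
  meta.primary: paired with writer meta.primary (bool -> bool; writer optional)
  meta.payload: paired with writer meta.payload (bytes -> bytes; writer optional)
  no writer field matches reader meta.title
  writer field meta.checksum has no reader counterpart
  breaking: (meta.title, R1)
  breaking: (severity, R1)
  => forward verdict for Profile: BREAKING, 2 violation(s)


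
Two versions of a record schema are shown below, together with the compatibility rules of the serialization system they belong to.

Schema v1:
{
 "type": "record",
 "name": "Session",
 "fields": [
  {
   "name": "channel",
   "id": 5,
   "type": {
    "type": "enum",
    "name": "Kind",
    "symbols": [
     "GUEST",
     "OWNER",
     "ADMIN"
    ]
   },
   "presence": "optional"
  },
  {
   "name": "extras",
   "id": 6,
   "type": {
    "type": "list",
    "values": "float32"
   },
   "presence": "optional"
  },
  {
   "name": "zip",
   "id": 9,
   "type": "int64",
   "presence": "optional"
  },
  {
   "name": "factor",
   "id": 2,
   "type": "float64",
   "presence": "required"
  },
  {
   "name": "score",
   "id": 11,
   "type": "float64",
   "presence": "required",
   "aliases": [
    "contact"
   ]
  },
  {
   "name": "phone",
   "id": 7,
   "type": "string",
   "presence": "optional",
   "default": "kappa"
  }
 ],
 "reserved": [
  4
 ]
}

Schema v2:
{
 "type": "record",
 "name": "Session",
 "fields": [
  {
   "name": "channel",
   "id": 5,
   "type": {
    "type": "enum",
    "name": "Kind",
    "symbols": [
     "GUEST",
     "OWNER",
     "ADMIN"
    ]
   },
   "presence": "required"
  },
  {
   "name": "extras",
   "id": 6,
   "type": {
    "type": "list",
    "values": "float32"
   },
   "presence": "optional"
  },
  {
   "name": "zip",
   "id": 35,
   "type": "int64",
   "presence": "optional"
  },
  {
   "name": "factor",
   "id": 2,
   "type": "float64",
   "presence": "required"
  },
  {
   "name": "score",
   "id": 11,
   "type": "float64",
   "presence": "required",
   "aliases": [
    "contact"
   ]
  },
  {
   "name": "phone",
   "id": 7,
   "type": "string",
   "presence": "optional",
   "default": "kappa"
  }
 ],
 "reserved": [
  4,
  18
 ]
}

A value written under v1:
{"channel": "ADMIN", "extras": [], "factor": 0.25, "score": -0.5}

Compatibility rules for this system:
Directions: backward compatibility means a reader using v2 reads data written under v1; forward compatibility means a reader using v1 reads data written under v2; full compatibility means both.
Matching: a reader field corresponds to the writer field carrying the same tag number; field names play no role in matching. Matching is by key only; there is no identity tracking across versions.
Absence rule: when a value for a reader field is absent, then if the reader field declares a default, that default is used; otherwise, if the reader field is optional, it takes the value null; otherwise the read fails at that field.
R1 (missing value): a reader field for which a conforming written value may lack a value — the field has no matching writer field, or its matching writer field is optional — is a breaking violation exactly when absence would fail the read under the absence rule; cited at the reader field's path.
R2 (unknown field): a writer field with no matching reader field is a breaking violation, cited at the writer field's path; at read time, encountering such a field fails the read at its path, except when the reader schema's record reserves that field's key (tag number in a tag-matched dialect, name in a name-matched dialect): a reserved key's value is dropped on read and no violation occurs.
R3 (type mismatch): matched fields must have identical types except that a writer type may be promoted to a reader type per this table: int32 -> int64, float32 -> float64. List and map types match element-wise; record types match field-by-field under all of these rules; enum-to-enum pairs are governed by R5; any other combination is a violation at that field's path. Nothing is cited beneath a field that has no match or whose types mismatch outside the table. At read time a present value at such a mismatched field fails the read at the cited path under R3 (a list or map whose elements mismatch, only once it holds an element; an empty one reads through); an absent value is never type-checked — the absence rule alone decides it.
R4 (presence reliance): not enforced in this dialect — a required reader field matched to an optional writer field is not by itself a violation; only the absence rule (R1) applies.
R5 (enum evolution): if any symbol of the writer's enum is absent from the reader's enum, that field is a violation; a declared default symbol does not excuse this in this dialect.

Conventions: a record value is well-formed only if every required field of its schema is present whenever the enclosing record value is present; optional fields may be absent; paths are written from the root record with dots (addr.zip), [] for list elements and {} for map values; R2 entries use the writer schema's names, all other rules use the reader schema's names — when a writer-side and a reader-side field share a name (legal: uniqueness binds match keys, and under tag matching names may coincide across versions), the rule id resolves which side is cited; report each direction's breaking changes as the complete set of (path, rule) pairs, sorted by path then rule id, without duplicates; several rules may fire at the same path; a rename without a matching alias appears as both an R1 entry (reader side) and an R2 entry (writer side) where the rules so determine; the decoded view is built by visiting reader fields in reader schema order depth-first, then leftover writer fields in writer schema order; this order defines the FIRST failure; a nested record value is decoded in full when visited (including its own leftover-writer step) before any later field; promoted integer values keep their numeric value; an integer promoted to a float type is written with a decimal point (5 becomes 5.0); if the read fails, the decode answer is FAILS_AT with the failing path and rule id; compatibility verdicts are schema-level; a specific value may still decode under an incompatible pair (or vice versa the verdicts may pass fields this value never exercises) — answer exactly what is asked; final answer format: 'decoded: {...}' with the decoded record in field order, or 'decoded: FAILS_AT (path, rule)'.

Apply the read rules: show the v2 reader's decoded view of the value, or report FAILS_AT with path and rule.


decoded: {"channel": "ADMIN", "extras": [], "zip": null, "factor": 0.25, "score": -0.5, "phone": "kappa"}

arrows below run writer -> reader for Session
decode walk for Session under reader schema v2:
  channel := "ADMIN"
  extras := []
  zip := null (missing; optional => null)
  factor := 0.25
  score := -0.5
  phone := "kappa" (missing; default applied)
  => decoded: {"channel": "ADMIN", "extras": [], "zip": null, "factor": 0.25, "score": -0.5, "phone": "kappa"}
ruling out the remaining Session differences:
  field channel in record Session: optional changed to required -> affects the rule determinations only; this particular Session value decodes identically
  field zip in record Session: tag 9 changed to 35 -> affects the rule determinations only; this particular Session value decodes identically
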